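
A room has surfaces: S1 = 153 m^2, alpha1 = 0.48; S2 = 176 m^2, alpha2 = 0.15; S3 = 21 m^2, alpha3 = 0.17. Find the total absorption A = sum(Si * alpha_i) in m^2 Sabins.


153 * 0.48 = 73.44
176 * 0.15 = 26.4
21 * 0.17 = 3.57
A_total = 73.44 + 26.4 + 3.57 = 103.41 m^2


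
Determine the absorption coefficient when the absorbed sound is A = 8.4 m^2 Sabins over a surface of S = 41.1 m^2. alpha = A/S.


Absorption coefficient = absorbed power / incident power
alpha = A / S = 8.4 / 41.1 = 0.20438


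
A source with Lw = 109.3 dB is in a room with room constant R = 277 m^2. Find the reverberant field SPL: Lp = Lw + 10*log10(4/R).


4/R = 4/277 = 0.0144404
Lp = 109.3 + 10*log10(0.0144404) = 90.896 dB


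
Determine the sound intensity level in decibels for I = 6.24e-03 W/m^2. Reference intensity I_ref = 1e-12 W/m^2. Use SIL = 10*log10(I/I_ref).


I / I_ref = 6.24e-03 / 1e-12 = 6.24e+09
SIL = 10 * log10(6.24e+09) = 97.952 dB


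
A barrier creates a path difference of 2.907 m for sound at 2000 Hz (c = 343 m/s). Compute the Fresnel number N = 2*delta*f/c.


N = 2*delta*f/c = 2*delta/lambda, where lambda = c/f
lambda = 343 / 2000 = 0.1715 m
N = 2 * 2.907 / 0.1715 = 33.901


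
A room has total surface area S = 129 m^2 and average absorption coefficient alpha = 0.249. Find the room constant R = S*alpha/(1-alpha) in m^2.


R = 129 * 0.249 / (1 - 0.249) = 42.771 m^2


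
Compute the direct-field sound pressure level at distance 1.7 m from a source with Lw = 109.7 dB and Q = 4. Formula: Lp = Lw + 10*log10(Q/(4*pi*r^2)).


4*pi*r^2 = 4*pi*1.7^2 = 36.3168 m^2
Q / (4*pi*r^2) = 4 / 36.3168 = 0.110142
Lp = 109.7 + 10*log10(0.110142) = 100.12 dB


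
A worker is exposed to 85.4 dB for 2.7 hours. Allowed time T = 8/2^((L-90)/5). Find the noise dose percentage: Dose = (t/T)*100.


T_allowed = 8 / 2^((85.4 - 90)/5) = 15.1369 hr
Dose = 2.7 / 15.1369 * 100 = 17.837 %


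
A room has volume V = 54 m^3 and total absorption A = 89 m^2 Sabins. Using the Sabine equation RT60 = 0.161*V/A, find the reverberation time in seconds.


RT60 = 0.161 * 54 / 89 = 0.097685 s


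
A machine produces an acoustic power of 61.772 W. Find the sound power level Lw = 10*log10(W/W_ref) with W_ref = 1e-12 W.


W / W_ref = 61.772 / 1e-12 = 6.1772e+13
Lw = 10 * log10(6.1772e+13) = 137.91 dB


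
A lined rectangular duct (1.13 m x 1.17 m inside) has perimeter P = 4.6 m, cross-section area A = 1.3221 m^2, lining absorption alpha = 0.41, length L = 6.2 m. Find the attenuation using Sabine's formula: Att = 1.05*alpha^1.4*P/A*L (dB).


alpha^1.4 = 0.41^1.4 = 0.28701
Attenuation rate = 1.05 * alpha^1.4 * P / A
= 1.05 * 0.28701 * 4.6 / 1.3221 = 1.04853 dB/m
Total Att = 1.04853 * 6.2 = 6.5009 dB


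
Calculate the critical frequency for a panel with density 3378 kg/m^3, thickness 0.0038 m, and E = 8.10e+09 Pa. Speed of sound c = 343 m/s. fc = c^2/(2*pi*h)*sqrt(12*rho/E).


12*rho/E = 12*3378/8.10e+09 = 5.00444e-06
sqrt(12*rho/E) = sqrt(5.00444e-06) = 0.00223706
c^2/(2*pi*h) = 343^2/(2*pi*0.0038) = 4.92748e+06
fc = 4.92748e+06 * 0.00223706 = 11023 Hz


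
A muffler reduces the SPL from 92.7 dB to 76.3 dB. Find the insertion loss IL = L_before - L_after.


Insertion loss = SPL without muffler - SPL with muffler
IL = 92.7 - 76.3 = 16.4 dB


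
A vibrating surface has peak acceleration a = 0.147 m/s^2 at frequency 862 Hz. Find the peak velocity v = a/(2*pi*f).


omega = 2*pi*f = 2*pi*862 = 5416.11 rad/s
v = a / omega = 0.147 / 5416.11 = 2.7141e-05 m/s


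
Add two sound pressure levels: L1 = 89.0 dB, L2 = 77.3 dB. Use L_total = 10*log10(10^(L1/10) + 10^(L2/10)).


10^(89.0/10) = 7.94328e+08
10^(77.3/10) = 5.37032e+07
Sum = 7.94328e+08 + 5.37032e+07 = 8.48031e+08
L_total = 10*log10(8.48031e+08) = 89.284 dB


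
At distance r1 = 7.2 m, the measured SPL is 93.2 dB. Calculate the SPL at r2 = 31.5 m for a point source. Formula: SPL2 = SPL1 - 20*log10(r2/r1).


r2/r1 = 31.5/7.2 = 4.375
Correction = 20*log10(4.375) = 12.8196 dB
SPL2 = 93.2 - 12.8196 = 80.38 dB


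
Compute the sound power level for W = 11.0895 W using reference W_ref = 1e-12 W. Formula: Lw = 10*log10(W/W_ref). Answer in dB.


W / W_ref = 11.0895 / 1e-12 = 1.10895e+13
Lw = 10 * log10(1.10895e+13) = 130.45 dB


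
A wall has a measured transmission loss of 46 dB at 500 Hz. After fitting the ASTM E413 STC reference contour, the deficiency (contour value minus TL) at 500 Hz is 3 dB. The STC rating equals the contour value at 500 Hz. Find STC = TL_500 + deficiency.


By ASTM E413, STC = value of the fitted reference contour at 500 Hz.
Contour value at 500 Hz = TL_500 + deficiency = 46 + 3 = 49
STC = 49


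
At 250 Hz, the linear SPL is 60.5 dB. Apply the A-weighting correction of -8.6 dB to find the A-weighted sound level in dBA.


A-weighting table: 250 Hz -> -8.6 dB correction
SPL_A = SPL + correction = 60.5 + (-8.6) = 51.9 dBA


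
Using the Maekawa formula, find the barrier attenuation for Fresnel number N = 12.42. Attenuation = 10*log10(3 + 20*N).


3 + 20*N = 3 + 20*12.42 = 251.4
Att = 10*log10(251.4) = 24.004 dB


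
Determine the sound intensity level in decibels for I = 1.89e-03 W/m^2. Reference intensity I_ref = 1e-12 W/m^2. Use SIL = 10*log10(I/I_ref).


I / I_ref = 1.89e-03 / 1e-12 = 1.89e+09
SIL = 10 * log10(1.89e+09) = 92.765 dB


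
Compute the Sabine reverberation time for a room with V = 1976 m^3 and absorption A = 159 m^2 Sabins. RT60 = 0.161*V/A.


RT60 = 0.161 * 1976 / 159 = 2.0009 s


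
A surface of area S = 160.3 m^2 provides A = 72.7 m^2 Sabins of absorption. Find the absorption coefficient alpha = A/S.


Absorption coefficient = absorbed power / incident power
alpha = A / S = 72.7 / 160.3 = 0.45352


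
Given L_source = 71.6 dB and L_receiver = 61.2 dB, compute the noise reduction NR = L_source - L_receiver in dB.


NR = L_source - L_receiver (difference between source and receiving room levels)
NR = 71.6 - 61.2 = 10.4 dB


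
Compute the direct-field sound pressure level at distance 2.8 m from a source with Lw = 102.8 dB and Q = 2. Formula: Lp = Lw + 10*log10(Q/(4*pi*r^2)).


4*pi*r^2 = 4*pi*2.8^2 = 98.5203 m^2
Q / (4*pi*r^2) = 2 / 98.5203 = 0.0203004
Lp = 102.8 + 10*log10(0.0203004) = 85.875 dB


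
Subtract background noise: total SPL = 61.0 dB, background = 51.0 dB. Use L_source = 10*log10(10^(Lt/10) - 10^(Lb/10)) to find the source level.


10^(61.0/10) = 1.25893e+06
10^(51.0/10) = 125893
Difference = 1.25893e+06 - 125893 = 1.13304e+06
L_source = 10*log10(1.13304e+06) = 60.542 dB


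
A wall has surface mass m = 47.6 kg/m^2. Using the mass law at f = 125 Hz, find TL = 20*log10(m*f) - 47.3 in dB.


m * f = 47.6 * 125 = 5950
20*log10(5950) = 75.4903 dB
TL = 75.4903 - 47.3 = 28.19 dB


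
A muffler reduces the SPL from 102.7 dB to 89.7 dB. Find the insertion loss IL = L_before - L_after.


Insertion loss = SPL without muffler - SPL with muffler
IL = 102.7 - 89.7 = 13 dB


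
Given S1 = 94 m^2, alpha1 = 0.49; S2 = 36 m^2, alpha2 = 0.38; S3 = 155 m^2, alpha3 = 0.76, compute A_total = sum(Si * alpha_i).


94 * 0.49 = 46.06
36 * 0.38 = 13.68
155 * 0.76 = 117.8
A_total = 46.06 + 13.68 + 117.8 = 177.54 m^2


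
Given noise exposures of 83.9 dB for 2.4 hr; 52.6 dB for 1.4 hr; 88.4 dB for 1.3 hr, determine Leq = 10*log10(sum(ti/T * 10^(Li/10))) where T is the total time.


T_total = 2.4 + 1.4 + 1.3 = 5.1 hr
(2.4/5.1) * 10^(83.9/10) = 1.15516e+08
(1.4/5.1) * 10^(52.6/10) = 49952.6
(1.3/5.1) * 10^(88.4/10) = 1.76349e+08
Sum = 1.15516e+08 + 49952.6 + 1.76349e+08 = 2.91915e+08
Leq = 10*log10(2.91915e+08) = 84.653 dB


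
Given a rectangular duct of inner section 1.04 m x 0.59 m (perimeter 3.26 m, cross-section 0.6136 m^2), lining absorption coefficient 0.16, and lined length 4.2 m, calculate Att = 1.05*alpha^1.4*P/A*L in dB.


alpha^1.4 = 0.16^1.4 = 0.076872
Attenuation rate = 1.05 * alpha^1.4 * P / A
= 1.05 * 0.076872 * 3.26 / 0.6136 = 0.428835 dB/m
Total Att = 0.428835 * 4.2 = 1.8011 dB


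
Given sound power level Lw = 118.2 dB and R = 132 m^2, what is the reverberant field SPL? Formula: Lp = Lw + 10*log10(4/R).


4/R = 4/132 = 0.030303
Lp = 118.2 + 10*log10(0.030303) = 103.01 dB


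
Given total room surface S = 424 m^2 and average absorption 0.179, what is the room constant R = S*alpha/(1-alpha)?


R = 424 * 0.179 / (1 - 0.179) = 92.443 m^2


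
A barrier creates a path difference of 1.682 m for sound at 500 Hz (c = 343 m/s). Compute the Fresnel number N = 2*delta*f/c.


N = 2*delta*f/c = 2*delta/lambda, where lambda = c/f
lambda = 343 / 500 = 0.686 m
N = 2 * 1.682 / 0.686 = 4.9038


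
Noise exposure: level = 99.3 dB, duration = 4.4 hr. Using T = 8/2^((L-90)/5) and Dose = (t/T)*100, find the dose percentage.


T_allowed = 8 / 2^((99.3 - 90)/5) = 2.20381 hr
Dose = 4.4 / 2.20381 * 100 = 199.65 %


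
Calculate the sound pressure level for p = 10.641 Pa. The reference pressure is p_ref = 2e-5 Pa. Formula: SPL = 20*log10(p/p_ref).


p / p_ref = 10.641 / 2e-5 = 532050
SPL = 20 * log10(532050) = 114.52 dB


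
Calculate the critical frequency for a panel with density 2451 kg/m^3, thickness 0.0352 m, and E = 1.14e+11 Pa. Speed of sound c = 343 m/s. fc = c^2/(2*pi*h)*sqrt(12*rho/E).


12*rho/E = 12*2451/1.14e+11 = 2.58e-07
sqrt(12*rho/E) = sqrt(2.58e-07) = 0.000507937
c^2/(2*pi*h) = 343^2/(2*pi*0.0352) = 531944
fc = 531944 * 0.000507937 = 270.19 Hz


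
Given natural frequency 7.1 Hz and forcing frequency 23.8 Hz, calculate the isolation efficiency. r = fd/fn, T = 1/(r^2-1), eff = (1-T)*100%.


r = 23.8 / 7.1 = 3.35211
r^2 - 1 = 3.35211^2 - 1 = 10.2366
T = 1/10.2366 = 0.0976887
Efficiency = (1 - 0.0976887)*100 = 90.231 %


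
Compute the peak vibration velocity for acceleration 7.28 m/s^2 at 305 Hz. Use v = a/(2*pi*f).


omega = 2*pi*f = 2*pi*305 = 1916.37 rad/s
v = a / omega = 7.28 / 1916.37 = 0.0037988 m/s


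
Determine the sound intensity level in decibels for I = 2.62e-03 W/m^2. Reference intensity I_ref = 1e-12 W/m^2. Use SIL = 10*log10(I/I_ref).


I / I_ref = 2.62e-03 / 1e-12 = 2.62e+09
SIL = 10 * log10(2.62e+09) = 94.183 dB


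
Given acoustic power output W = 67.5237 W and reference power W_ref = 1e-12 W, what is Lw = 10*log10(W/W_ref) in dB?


W / W_ref = 67.5237 / 1e-12 = 6.75237e+13
Lw = 10 * log10(6.75237e+13) = 138.29 dB


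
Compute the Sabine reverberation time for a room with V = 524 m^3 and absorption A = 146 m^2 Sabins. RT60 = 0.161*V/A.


RT60 = 0.161 * 524 / 146 = 0.57784 s


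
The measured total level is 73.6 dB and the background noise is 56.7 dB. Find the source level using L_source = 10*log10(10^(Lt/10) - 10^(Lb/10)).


10^(73.6/10) = 2.29087e+07
10^(56.7/10) = 467735
Difference = 2.29087e+07 - 467735 = 2.2441e+07
L_source = 10*log10(2.2441e+07) = 73.51 dB


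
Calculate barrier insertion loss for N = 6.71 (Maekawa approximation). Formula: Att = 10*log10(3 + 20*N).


3 + 20*N = 3 + 20*6.71 = 137.2
Att = 10*log10(137.2) = 21.374 dB


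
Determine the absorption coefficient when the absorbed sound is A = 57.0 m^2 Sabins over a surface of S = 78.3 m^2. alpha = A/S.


Absorption coefficient = absorbed power / incident power
alpha = A / S = 57.0 / 78.3 = 0.72797


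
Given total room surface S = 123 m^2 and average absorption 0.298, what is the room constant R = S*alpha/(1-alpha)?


R = 123 * 0.298 / (1 - 0.298) = 52.214 m^2


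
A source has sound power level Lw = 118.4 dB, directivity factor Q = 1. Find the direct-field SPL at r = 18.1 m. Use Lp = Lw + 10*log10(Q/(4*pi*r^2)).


4*pi*r^2 = 4*pi*18.1^2 = 4116.87 m^2
Q / (4*pi*r^2) = 1 / 4116.87 = 0.000242903
Lp = 118.4 + 10*log10(0.000242903) = 82.254 dB


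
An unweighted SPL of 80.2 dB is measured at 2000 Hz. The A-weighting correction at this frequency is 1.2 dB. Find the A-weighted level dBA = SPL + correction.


A-weighting table: 2000 Hz -> 1.2 dB correction
SPL_A = SPL + correction = 80.2 + (1.2) = 81.4 dBA


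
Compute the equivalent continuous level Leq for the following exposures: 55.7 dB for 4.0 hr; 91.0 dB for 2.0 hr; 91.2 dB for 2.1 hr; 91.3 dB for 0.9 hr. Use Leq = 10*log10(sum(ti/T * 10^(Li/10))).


T_total = 4.0 + 2.0 + 2.1 + 0.9 = 9.0 hr
(4.0/9.0) * 10^(55.7/10) = 165127
(2.0/9.0) * 10^(91.0/10) = 2.79761e+08
(2.1/9.0) * 10^(91.2/10) = 3.07593e+08
(0.9/9.0) * 10^(91.3/10) = 1.34896e+08
Sum = 165127 + 2.79761e+08 + 3.07593e+08 + 1.34896e+08 = 7.22415e+08
Leq = 10*log10(7.22415e+08) = 88.588 dB


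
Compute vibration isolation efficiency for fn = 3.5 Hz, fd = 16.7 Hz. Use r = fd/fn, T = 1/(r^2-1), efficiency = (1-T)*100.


r = 16.7 / 3.5 = 4.77143
r^2 - 1 = 4.77143^2 - 1 = 21.7665
T = 1/21.7665 = 0.0459422
Efficiency = (1 - 0.0459422)*100 = 95.406 %


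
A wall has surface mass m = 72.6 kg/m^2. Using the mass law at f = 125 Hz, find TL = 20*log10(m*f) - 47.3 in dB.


m * f = 72.6 * 125 = 9075
20*log10(9075) = 79.1569 dB
TL = 79.1569 - 47.3 = 31.857 dB


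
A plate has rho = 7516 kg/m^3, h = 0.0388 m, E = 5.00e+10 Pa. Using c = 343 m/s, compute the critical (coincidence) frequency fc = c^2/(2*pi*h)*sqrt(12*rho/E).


12*rho/E = 12*7516/5.00e+10 = 1.80384e-06
sqrt(12*rho/E) = sqrt(1.80384e-06) = 0.00134307
c^2/(2*pi*h) = 343^2/(2*pi*0.0388) = 482588
fc = 482588 * 0.00134307 = 648.15 Hz


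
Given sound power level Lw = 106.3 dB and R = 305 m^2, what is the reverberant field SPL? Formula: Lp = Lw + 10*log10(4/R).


4/R = 4/305 = 0.0131148
Lp = 106.3 + 10*log10(0.0131148) = 87.478 dB


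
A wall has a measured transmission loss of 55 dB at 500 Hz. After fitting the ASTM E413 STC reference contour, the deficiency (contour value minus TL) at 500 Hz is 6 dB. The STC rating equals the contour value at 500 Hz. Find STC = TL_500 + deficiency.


By ASTM E413, STC = value of the fitted reference contour at 500 Hz.
Contour value at 500 Hz = TL_500 + deficiency = 55 + 6 = 61
STC = 61


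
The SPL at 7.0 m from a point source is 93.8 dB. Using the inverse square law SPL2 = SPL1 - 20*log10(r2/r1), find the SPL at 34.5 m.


r2/r1 = 34.5/7.0 = 4.92857
Correction = 20*log10(4.92857) = 13.8544 dB
SPL2 = 93.8 - 13.8544 = 79.946 dB


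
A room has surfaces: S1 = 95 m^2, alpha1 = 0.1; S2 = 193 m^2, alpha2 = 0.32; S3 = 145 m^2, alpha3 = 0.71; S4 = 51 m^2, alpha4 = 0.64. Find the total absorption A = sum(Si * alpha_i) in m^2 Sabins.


95 * 0.1 = 9.5
193 * 0.32 = 61.76
145 * 0.71 = 102.95
51 * 0.64 = 32.64
A_total = 9.5 + 61.76 + 102.95 + 32.64 = 206.85 m^2


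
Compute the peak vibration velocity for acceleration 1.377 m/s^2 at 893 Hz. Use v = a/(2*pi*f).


omega = 2*pi*f = 2*pi*893 = 5610.88 rad/s
v = a / omega = 1.377 / 5610.88 = 0.00024542 m/s


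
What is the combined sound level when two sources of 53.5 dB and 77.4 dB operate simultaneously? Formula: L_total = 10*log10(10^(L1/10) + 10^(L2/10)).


10^(53.5/10) = 223872
10^(77.4/10) = 5.49541e+07
Sum = 223872 + 5.49541e+07 = 5.5178e+07
L_total = 10*log10(5.5178e+07) = 77.418 dB


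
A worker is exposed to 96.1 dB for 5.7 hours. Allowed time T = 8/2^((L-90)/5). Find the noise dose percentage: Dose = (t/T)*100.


T_allowed = 8 / 2^((96.1 - 90)/5) = 3.43426 hr
Dose = 5.7 / 3.43426 * 100 = 165.97 %


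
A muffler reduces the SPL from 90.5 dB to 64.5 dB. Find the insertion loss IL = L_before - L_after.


Insertion loss = SPL without muffler - SPL with muffler
IL = 90.5 - 64.5 = 26 dB


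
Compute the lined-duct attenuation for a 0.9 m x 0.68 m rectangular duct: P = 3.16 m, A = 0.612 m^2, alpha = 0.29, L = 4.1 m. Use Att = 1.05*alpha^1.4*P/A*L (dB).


alpha^1.4 = 0.29^1.4 = 0.176749
Attenuation rate = 1.05 * alpha^1.4 * P / A
= 1.05 * 0.176749 * 3.16 / 0.612 = 0.958257 dB/m
Total Att = 0.958257 * 4.1 = 3.9289 dB


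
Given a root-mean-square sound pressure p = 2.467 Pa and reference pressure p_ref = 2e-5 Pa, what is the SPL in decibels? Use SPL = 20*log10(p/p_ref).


p / p_ref = 2.467 / 2e-5 = 123350
SPL = 20 * log10(123350) = 101.82 dB


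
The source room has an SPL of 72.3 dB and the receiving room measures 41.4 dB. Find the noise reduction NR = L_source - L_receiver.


NR = L_source - L_receiver (difference between source and receiving room levels)
NR = 72.3 - 41.4 = 30.9 dB


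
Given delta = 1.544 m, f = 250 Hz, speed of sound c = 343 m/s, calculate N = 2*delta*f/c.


N = 2*delta*f/c = 2*delta/lambda, where lambda = c/f
lambda = 343 / 250 = 1.372 m
N = 2 * 1.544 / 1.372 = 2.2507


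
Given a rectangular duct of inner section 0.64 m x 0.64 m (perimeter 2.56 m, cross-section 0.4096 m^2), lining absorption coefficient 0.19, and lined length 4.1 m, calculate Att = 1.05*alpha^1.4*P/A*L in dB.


alpha^1.4 = 0.19^1.4 = 0.0977811
Attenuation rate = 1.05 * alpha^1.4 * P / A
= 1.05 * 0.0977811 * 2.56 / 0.4096 = 0.641688 dB/m
Total Att = 0.641688 * 4.1 = 2.6309 dB


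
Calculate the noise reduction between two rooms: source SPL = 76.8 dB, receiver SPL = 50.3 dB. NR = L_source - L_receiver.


NR = L_source - L_receiver (difference between source and receiving room levels)
NR = 76.8 - 50.3 = 26.5 dB


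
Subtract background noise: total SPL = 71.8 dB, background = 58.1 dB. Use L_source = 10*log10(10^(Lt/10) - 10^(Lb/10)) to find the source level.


10^(71.8/10) = 1.51356e+07
10^(58.1/10) = 645654
Difference = 1.51356e+07 - 645654 = 1.44899e+07
L_source = 10*log10(1.44899e+07) = 71.611 dB


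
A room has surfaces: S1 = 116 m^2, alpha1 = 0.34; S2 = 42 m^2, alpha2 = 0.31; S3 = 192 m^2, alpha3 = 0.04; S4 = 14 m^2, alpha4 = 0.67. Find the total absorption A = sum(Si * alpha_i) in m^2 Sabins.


116 * 0.34 = 39.44
42 * 0.31 = 13.02
192 * 0.04 = 7.68
14 * 0.67 = 9.38
A_total = 39.44 + 13.02 + 7.68 + 9.38 = 69.52 m^2


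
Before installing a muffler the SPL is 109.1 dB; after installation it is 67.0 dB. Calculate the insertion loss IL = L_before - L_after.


Insertion loss = SPL without muffler - SPL with muffler
IL = 109.1 - 67.0 = 42.1 dB


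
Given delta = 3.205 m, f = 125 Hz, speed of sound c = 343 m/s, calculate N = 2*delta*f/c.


N = 2*delta*f/c = 2*delta/lambda, where lambda = c/f
lambda = 343 / 125 = 2.744 m
N = 2 * 3.205 / 2.744 = 2.336


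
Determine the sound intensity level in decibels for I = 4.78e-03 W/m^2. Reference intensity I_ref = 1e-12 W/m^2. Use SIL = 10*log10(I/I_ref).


I / I_ref = 4.78e-03 / 1e-12 = 4.78e+09
SIL = 10 * log10(4.78e+09) = 96.794 dB


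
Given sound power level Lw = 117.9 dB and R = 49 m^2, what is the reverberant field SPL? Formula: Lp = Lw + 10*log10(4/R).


4/R = 4/49 = 0.0816327
Lp = 117.9 + 10*log10(0.0816327) = 107.02 dB


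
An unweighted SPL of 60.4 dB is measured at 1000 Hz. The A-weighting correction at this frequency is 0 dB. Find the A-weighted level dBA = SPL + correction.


A-weighting table: 1000 Hz -> 0 dB correction
SPL_A = SPL + correction = 60.4 + (0) = 60.4 dBA


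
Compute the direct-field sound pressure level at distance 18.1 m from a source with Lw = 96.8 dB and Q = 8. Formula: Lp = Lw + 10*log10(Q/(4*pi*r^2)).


4*pi*r^2 = 4*pi*18.1^2 = 4116.87 m^2
Q / (4*pi*r^2) = 8 / 4116.87 = 0.00194322
Lp = 96.8 + 10*log10(0.00194322) = 69.685 dB


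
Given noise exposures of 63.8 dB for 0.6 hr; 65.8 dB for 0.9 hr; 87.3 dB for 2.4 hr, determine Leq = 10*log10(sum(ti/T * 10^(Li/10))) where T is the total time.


T_total = 0.6 + 0.9 + 2.4 = 3.9 hr
(0.6/3.9) * 10^(63.8/10) = 369051
(0.9/3.9) * 10^(65.8/10) = 877360
(2.4/3.9) * 10^(87.3/10) = 3.30481e+08
Sum = 369051 + 877360 + 3.30481e+08 = 3.31727e+08
Leq = 10*log10(3.31727e+08) = 85.208 dB


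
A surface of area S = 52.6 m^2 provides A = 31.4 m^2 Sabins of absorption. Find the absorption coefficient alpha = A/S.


Absorption coefficient = absorbed power / incident power
alpha = A / S = 31.4 / 52.6 = 0.59696


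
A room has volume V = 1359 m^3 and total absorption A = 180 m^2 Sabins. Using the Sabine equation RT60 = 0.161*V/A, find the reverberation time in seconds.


RT60 = 0.161 * 1359 / 180 = 1.2156 s


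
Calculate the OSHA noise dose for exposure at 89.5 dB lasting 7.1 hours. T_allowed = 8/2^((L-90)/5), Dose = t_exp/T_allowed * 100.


T_allowed = 8 / 2^((89.5 - 90)/5) = 8.57419 hr
Dose = 7.1 / 8.57419 * 100 = 82.807 %


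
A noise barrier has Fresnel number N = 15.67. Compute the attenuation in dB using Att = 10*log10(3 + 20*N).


3 + 20*N = 3 + 20*15.67 = 316.4
Att = 10*log10(316.4) = 25.002 dB


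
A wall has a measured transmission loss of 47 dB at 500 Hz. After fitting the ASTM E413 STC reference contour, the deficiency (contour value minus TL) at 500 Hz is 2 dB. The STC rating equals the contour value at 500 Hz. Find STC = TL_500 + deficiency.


By ASTM E413, STC = value of the fitted reference contour at 500 Hz.
Contour value at 500 Hz = TL_500 + deficiency = 47 + 2 = 49
STC = 49


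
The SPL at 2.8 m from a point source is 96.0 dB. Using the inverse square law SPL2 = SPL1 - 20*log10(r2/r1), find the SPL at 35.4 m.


r2/r1 = 35.4/2.8 = 12.6429
Correction = 20*log10(12.6429) = 22.0369 dB
SPL2 = 96.0 - 22.0369 = 73.963 dB


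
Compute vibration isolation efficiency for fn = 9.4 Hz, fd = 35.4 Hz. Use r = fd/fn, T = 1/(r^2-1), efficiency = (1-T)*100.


r = 35.4 / 9.4 = 3.76596
r^2 - 1 = 3.76596^2 - 1 = 13.1825
T = 1/13.1825 = 0.0758581
Efficiency = (1 - 0.0758581)*100 = 92.414 %


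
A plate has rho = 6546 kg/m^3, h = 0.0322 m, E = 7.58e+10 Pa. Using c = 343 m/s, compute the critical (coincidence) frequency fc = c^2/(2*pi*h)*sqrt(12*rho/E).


12*rho/E = 12*6546/7.58e+10 = 1.03631e-06
sqrt(12*rho/E) = sqrt(1.03631e-06) = 0.00101799
c^2/(2*pi*h) = 343^2/(2*pi*0.0322) = 581504
fc = 581504 * 0.00101799 = 591.97 Hz


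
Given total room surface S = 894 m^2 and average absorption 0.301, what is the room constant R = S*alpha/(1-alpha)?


R = 894 * 0.301 / (1 - 0.301) = 384.97 m^2


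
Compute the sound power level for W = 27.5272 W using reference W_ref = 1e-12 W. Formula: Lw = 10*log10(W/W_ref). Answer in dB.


W / W_ref = 27.5272 / 1e-12 = 2.75272e+13
Lw = 10 * log10(2.75272e+13) = 134.4 dB


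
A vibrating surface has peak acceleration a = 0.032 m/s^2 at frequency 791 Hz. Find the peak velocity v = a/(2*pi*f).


omega = 2*pi*f = 2*pi*791 = 4970 rad/s
v = a / omega = 0.032 / 4970 = 6.4386e-06 m/s


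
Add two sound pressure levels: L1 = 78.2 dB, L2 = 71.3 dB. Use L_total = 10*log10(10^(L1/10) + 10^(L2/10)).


10^(78.2/10) = 6.60693e+07
10^(71.3/10) = 1.34896e+07
Sum = 6.60693e+07 + 1.34896e+07 = 7.95589e+07
L_total = 10*log10(7.95589e+07) = 79.007 dB


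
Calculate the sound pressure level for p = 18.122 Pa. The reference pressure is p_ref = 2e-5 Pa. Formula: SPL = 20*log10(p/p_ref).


p / p_ref = 18.122 / 2e-5 = 906100
SPL = 20 * log10(906100) = 119.14 dB


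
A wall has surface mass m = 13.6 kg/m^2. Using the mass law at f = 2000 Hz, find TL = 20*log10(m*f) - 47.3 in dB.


m * f = 13.6 * 2000 = 27200
20*log10(27200) = 88.6914 dB
TL = 88.6914 - 47.3 = 41.391 dB


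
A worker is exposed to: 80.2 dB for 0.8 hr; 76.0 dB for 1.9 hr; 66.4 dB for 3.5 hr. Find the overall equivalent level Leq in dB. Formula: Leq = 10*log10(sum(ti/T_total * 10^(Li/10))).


T_total = 0.8 + 1.9 + 3.5 = 6.2 hr
(0.8/6.2) * 10^(80.2/10) = 1.35113e+07
(1.9/6.2) * 10^(76.0/10) = 1.22001e+07
(3.5/6.2) * 10^(66.4/10) = 2.4642e+06
Sum = 1.35113e+07 + 1.22001e+07 + 2.4642e+06 = 2.81756e+07
Leq = 10*log10(2.81756e+07) = 74.499 dB


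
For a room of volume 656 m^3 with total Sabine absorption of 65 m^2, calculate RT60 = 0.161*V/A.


RT60 = 0.161 * 656 / 65 = 1.6249 s


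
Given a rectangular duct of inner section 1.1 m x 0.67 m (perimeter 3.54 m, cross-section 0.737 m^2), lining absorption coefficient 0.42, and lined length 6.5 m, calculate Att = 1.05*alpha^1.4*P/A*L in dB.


alpha^1.4 = 0.42^1.4 = 0.296858
Attenuation rate = 1.05 * alpha^1.4 * P / A
= 1.05 * 0.296858 * 3.54 / 0.737 = 1.49718 dB/m
Total Att = 1.49718 * 6.5 = 9.7317 dB


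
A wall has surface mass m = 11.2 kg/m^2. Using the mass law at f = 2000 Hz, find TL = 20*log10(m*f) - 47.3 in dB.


m * f = 11.2 * 2000 = 22400
20*log10(22400) = 87.005 dB
TL = 87.005 - 47.3 = 39.705 dB


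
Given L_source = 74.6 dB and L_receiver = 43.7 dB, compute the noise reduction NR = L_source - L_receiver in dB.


NR = L_source - L_receiver (difference between source and receiving room levels)
NR = 74.6 - 43.7 = 30.9 dB


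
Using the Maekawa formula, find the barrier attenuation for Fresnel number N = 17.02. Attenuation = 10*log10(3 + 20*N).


3 + 20*N = 3 + 20*17.02 = 343.4
Att = 10*log10(343.4) = 25.358 dB


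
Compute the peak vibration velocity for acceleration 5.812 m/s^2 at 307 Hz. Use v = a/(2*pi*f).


omega = 2*pi*f = 2*pi*307 = 1928.94 rad/s
v = a / omega = 5.812 / 1928.94 = 0.0030131 m/s


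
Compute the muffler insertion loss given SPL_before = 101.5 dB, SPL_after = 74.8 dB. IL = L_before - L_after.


Insertion loss = SPL without muffler - SPL with muffler
IL = 101.5 - 74.8 = 26.7 dB


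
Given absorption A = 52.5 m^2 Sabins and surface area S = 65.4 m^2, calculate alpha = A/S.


Absorption coefficient = absorbed power / incident power
alpha = A / S = 52.5 / 65.4 = 0.80275


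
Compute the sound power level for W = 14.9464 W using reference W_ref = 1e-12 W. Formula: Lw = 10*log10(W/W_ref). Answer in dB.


W / W_ref = 14.9464 / 1e-12 = 1.49464e+13
Lw = 10 * log10(1.49464e+13) = 131.75 dB


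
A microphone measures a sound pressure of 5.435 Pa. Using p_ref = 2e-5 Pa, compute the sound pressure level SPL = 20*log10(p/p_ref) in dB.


p / p_ref = 5.435 / 2e-5 = 271750
SPL = 20 * log10(271750) = 108.68 dB


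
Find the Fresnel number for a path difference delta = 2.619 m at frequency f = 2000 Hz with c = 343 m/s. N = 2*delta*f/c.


N = 2*delta*f/c = 2*delta/lambda, where lambda = c/f
lambda = 343 / 2000 = 0.1715 m
N = 2 * 2.619 / 0.1715 = 30.542


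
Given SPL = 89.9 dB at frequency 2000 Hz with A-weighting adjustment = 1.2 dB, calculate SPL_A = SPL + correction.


A-weighting table: 2000 Hz -> 1.2 dB correction
SPL_A = SPL + correction = 89.9 + (1.2) = 91.1 dBA


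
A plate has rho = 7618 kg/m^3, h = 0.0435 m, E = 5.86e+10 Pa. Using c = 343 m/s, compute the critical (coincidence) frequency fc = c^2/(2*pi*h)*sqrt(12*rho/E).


12*rho/E = 12*7618/5.86e+10 = 1.56e-06
sqrt(12*rho/E) = sqrt(1.56e-06) = 0.001249
c^2/(2*pi*h) = 343^2/(2*pi*0.0435) = 430446
fc = 430446 * 0.001249 = 537.63 Hz


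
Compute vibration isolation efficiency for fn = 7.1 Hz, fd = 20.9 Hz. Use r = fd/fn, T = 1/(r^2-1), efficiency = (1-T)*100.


r = 20.9 / 7.1 = 2.94366
r^2 - 1 = 2.94366^2 - 1 = 7.66513
T = 1/7.66513 = 0.130461
Efficiency = (1 - 0.130461)*100 = 86.954 %


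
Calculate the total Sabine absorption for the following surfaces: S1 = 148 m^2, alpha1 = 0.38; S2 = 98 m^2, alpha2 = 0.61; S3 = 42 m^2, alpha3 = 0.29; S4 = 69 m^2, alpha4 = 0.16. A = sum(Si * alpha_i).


148 * 0.38 = 56.24
98 * 0.61 = 59.78
42 * 0.29 = 12.18
69 * 0.16 = 11.04
A_total = 56.24 + 59.78 + 12.18 + 11.04 = 139.24 m^2


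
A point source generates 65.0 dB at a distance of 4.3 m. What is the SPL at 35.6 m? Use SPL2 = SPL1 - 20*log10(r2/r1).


r2/r1 = 35.6/4.3 = 8.27907
Correction = 20*log10(8.27907) = 18.3596 dB
SPL2 = 65.0 - 18.3596 = 46.64 dB


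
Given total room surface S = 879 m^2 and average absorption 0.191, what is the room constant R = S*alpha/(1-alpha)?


R = 879 * 0.191 / (1 - 0.191) = 207.53 m^2


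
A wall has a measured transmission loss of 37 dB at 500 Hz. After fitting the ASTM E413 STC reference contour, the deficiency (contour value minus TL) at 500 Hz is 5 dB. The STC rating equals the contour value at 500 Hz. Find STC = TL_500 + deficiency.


By ASTM E413, STC = value of the fitted reference contour at 500 Hz.
Contour value at 500 Hz = TL_500 + deficiency = 37 + 5 = 42
STC = 42


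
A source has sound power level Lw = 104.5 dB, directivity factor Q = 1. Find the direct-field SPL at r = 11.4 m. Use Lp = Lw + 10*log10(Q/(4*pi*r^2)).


4*pi*r^2 = 4*pi*11.4^2 = 1633.13 m^2
Q / (4*pi*r^2) = 1 / 1633.13 = 0.000612321
Lp = 104.5 + 10*log10(0.000612321) = 72.37 dB


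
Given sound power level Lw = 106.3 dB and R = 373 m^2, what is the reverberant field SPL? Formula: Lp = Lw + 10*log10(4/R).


4/R = 4/373 = 0.0107239
Lp = 106.3 + 10*log10(0.0107239) = 86.604 dB


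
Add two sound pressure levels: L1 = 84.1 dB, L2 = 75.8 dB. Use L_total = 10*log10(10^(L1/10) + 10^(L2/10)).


10^(84.1/10) = 2.5704e+08
10^(75.8/10) = 3.80189e+07
Sum = 2.5704e+08 + 3.80189e+07 = 2.95059e+08
L_total = 10*log10(2.95059e+08) = 84.699 dB


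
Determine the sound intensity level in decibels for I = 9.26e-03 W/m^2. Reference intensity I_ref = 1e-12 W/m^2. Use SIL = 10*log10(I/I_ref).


I / I_ref = 9.26e-03 / 1e-12 = 9.26e+09
SIL = 10 * log10(9.26e+09) = 99.666 dB


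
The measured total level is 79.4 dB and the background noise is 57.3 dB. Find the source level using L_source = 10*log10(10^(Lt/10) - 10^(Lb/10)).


10^(79.4/10) = 8.70964e+07
10^(57.3/10) = 537032
Difference = 8.70964e+07 - 537032 = 8.65594e+07
L_source = 10*log10(8.65594e+07) = 79.373 dB


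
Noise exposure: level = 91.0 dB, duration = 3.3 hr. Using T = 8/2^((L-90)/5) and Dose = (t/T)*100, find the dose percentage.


T_allowed = 8 / 2^((91.0 - 90)/5) = 6.9644 hr
Dose = 3.3 / 6.9644 * 100 = 47.384 %


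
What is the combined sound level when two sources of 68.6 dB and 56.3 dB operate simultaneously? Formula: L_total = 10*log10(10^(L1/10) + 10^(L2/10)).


10^(68.6/10) = 7.24436e+06
10^(56.3/10) = 426580
Sum = 7.24436e+06 + 426580 = 7.67094e+06
L_total = 10*log10(7.67094e+06) = 68.848 dB


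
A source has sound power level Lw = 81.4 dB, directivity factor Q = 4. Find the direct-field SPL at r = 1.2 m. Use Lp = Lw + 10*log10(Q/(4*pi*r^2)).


4*pi*r^2 = 4*pi*1.2^2 = 18.0956 m^2
Q / (4*pi*r^2) = 4 / 18.0956 = 0.221048
Lp = 81.4 + 10*log10(0.221048) = 74.845 dB


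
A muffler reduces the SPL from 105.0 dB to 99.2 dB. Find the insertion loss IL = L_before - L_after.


Insertion loss = SPL without muffler - SPL with muffler
IL = 105.0 - 99.2 = 5.8 dB


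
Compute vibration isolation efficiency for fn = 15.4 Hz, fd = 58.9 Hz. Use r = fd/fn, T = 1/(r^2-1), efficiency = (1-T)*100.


r = 58.9 / 15.4 = 3.82468
r^2 - 1 = 3.82468^2 - 1 = 13.6282
T = 1/13.6282 = 0.0733773
Efficiency = (1 - 0.0733773)*100 = 92.662 %


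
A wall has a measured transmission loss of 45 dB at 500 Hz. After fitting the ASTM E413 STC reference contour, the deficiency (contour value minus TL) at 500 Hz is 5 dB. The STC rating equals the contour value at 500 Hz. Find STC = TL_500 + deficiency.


By ASTM E413, STC = value of the fitted reference contour at 500 Hz.
Contour value at 500 Hz = TL_500 + deficiency = 45 + 5 = 50
STC = 50


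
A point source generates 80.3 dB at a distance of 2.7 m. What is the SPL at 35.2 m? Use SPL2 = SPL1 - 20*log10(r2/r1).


r2/r1 = 35.2/2.7 = 13.037
Correction = 20*log10(13.037) = 22.3036 dB
SPL2 = 80.3 - 22.3036 = 57.996 dB


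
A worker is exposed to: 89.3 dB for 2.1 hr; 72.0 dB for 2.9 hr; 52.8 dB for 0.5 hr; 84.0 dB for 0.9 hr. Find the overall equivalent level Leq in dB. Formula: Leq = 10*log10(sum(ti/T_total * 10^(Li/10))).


T_total = 2.1 + 2.9 + 0.5 + 0.9 = 6.4 hr
(2.1/6.4) * 10^(89.3/10) = 2.7928e+08
(2.9/6.4) * 10^(72.0/10) = 7.18155e+06
(0.5/6.4) * 10^(52.8/10) = 14886.4
(0.9/6.4) * 10^(84.0/10) = 3.53234e+07
Sum = 2.7928e+08 + 7.18155e+06 + 14886.4 + 3.53234e+07 = 3.218e+08
Leq = 10*log10(3.218e+08) = 85.076 dB


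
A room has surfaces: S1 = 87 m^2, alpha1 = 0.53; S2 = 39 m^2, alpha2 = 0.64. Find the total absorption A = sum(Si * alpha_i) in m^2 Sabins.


87 * 0.53 = 46.11
39 * 0.64 = 24.96
A_total = 46.11 + 24.96 = 71.07 m^2


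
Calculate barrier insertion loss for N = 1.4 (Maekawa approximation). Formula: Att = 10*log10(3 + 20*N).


3 + 20*N = 3 + 20*1.4 = 31
Att = 10*log10(31) = 14.914 dB


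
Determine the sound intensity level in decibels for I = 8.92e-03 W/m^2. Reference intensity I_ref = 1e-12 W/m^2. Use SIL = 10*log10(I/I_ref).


I / I_ref = 8.92e-03 / 1e-12 = 8.92e+09
SIL = 10 * log10(8.92e+09) = 99.504 dB


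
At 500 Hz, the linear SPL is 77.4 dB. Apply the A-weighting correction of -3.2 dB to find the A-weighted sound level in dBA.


A-weighting table: 500 Hz -> -3.2 dB correction
SPL_A = SPL + correction = 77.4 + (-3.2) = 74.2 dBA


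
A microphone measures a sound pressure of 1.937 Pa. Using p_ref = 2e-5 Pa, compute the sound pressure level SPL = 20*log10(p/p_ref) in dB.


p / p_ref = 1.937 / 2e-5 = 96850
SPL = 20 * log10(96850) = 99.722 dB


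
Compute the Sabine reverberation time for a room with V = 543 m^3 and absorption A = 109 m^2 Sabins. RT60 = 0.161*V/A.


RT60 = 0.161 * 543 / 109 = 0.80205 s


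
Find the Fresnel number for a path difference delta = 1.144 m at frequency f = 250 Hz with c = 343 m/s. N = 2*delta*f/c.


N = 2*delta*f/c = 2*delta/lambda, where lambda = c/f
lambda = 343 / 250 = 1.372 m
N = 2 * 1.144 / 1.372 = 1.6676


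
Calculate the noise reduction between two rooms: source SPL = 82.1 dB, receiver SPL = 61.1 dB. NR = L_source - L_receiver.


NR = L_source - L_receiver (difference between source and receiving room levels)
NR = 82.1 - 61.1 = 21 dB


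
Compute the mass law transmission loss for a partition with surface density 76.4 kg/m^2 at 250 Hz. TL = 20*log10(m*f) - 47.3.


m * f = 76.4 * 250 = 19100
20*log10(19100) = 85.6207 dB
TL = 85.6207 - 47.3 = 38.321 dB


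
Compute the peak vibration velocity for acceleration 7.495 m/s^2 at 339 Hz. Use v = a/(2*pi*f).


omega = 2*pi*f = 2*pi*339 = 2130 rad/s
v = a / omega = 7.495 / 2130 = 0.0035188 m/s


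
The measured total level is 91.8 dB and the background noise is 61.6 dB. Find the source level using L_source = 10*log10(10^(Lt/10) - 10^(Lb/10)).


10^(91.8/10) = 1.51356e+09
10^(61.6/10) = 1.44544e+06
Difference = 1.51356e+09 - 1.44544e+06 = 1.51211e+09
L_source = 10*log10(1.51211e+09) = 91.796 dB


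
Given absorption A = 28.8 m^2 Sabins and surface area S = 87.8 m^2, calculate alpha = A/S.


Absorption coefficient = absorbed power / incident power
alpha = A / S = 28.8 / 87.8 = 0.32802


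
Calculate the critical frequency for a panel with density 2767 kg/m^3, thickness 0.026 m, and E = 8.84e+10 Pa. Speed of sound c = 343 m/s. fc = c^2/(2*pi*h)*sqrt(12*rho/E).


12*rho/E = 12*2767/8.84e+10 = 3.75611e-07
sqrt(12*rho/E) = sqrt(3.75611e-07) = 0.000612871
c^2/(2*pi*h) = 343^2/(2*pi*0.026) = 720170
fc = 720170 * 0.000612871 = 441.37 Hz


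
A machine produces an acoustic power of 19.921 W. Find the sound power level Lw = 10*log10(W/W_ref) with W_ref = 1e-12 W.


W / W_ref = 19.921 / 1e-12 = 1.9921e+13
Lw = 10 * log10(1.9921e+13) = 132.99 dB


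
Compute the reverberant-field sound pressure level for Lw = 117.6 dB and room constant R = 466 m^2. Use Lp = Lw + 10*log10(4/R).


4/R = 4/466 = 0.00858369
Lp = 117.6 + 10*log10(0.00858369) = 96.937 dB


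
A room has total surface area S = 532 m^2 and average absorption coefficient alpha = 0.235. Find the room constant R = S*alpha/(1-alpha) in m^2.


R = 532 * 0.235 / (1 - 0.235) = 163.42 m^2


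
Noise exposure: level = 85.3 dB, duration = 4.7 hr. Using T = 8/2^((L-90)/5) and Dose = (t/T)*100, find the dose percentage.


T_allowed = 8 / 2^((85.3 - 90)/5) = 15.3482 hr
Dose = 4.7 / 15.3482 * 100 = 30.622 %


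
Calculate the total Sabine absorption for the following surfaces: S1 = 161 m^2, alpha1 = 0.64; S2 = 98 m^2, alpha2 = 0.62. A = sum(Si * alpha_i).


161 * 0.64 = 103.04
98 * 0.62 = 60.76
A_total = 103.04 + 60.76 = 163.8 m^2


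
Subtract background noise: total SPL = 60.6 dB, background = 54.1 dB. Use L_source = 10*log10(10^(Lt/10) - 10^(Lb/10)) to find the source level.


10^(60.6/10) = 1.14815e+06
10^(54.1/10) = 257040
Difference = 1.14815e+06 - 257040 = 891110
L_source = 10*log10(891110) = 59.499 dB


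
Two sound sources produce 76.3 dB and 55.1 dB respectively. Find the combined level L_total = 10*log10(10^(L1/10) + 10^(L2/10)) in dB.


10^(76.3/10) = 4.2658e+07
10^(55.1/10) = 323594
Sum = 4.2658e+07 + 323594 = 4.29816e+07
L_total = 10*log10(4.29816e+07) = 76.333 dB


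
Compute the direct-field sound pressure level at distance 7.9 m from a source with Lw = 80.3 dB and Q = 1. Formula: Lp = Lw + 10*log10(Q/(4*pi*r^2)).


4*pi*r^2 = 4*pi*7.9^2 = 784.267 m^2
Q / (4*pi*r^2) = 1 / 784.267 = 0.00127508
Lp = 80.3 + 10*log10(0.00127508) = 51.355 dB


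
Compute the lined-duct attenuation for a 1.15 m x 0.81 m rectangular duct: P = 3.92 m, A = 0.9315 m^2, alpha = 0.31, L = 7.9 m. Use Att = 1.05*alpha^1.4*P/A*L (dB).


alpha^1.4 = 0.31^1.4 = 0.194047
Attenuation rate = 1.05 * alpha^1.4 * P / A
= 1.05 * 0.194047 * 3.92 / 0.9315 = 0.857432 dB/m
Total Att = 0.857432 * 7.9 = 6.7737 dB


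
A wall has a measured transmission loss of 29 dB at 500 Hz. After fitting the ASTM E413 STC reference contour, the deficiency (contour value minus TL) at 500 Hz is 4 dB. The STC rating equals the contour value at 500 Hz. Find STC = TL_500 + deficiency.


By ASTM E413, STC = value of the fitted reference contour at 500 Hz.
Contour value at 500 Hz = TL_500 + deficiency = 29 + 4 = 33
STC = 33


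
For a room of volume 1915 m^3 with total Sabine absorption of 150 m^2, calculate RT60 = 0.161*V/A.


RT60 = 0.161 * 1915 / 150 = 2.0554 s


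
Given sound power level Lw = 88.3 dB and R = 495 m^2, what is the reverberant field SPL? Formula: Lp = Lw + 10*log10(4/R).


4/R = 4/495 = 0.00808081
Lp = 88.3 + 10*log10(0.00808081) = 67.375 dB


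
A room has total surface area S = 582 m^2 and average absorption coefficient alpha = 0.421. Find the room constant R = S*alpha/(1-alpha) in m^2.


R = 582 * 0.421 / (1 - 0.421) = 423.18 m^2


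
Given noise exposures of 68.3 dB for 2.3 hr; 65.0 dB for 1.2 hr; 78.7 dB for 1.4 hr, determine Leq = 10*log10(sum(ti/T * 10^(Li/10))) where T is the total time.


T_total = 2.3 + 1.2 + 1.4 = 4.9 hr
(2.3/4.9) * 10^(68.3/10) = 3.17345e+06
(1.2/4.9) * 10^(65.0/10) = 774435
(1.4/4.9) * 10^(78.7/10) = 2.11803e+07
Sum = 3.17345e+06 + 774435 + 2.11803e+07 = 2.51282e+07
Leq = 10*log10(2.51282e+07) = 74.002 dB


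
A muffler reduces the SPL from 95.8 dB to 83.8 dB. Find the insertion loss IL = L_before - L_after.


Insertion loss = SPL without muffler - SPL with muffler
IL = 95.8 - 83.8 = 12 dB


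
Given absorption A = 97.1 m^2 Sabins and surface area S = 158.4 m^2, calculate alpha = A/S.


Absorption coefficient = absorbed power / incident power
alpha = A / S = 97.1 / 158.4 = 0.61301


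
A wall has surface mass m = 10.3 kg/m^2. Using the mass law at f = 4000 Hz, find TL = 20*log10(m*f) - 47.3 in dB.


m * f = 10.3 * 4000 = 41200
20*log10(41200) = 92.2979 dB
TL = 92.2979 - 47.3 = 44.998 dB


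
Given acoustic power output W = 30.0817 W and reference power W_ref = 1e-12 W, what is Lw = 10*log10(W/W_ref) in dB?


W / W_ref = 30.0817 / 1e-12 = 3.00817e+13
Lw = 10 * log10(3.00817e+13) = 134.78 dB


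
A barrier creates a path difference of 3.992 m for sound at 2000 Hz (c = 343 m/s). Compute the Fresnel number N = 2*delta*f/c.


N = 2*delta*f/c = 2*delta/lambda, where lambda = c/f
lambda = 343 / 2000 = 0.1715 m
N = 2 * 3.992 / 0.1715 = 46.554


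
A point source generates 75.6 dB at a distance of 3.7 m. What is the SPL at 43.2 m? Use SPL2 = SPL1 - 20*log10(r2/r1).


r2/r1 = 43.2/3.7 = 11.6757
Correction = 20*log10(11.6757) = 21.3457 dB
SPL2 = 75.6 - 21.3457 = 54.254 dB


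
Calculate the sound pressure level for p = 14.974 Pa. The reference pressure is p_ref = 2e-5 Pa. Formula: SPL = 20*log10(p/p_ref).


p / p_ref = 14.974 / 2e-5 = 748700
SPL = 20 * log10(748700) = 117.49 dB
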